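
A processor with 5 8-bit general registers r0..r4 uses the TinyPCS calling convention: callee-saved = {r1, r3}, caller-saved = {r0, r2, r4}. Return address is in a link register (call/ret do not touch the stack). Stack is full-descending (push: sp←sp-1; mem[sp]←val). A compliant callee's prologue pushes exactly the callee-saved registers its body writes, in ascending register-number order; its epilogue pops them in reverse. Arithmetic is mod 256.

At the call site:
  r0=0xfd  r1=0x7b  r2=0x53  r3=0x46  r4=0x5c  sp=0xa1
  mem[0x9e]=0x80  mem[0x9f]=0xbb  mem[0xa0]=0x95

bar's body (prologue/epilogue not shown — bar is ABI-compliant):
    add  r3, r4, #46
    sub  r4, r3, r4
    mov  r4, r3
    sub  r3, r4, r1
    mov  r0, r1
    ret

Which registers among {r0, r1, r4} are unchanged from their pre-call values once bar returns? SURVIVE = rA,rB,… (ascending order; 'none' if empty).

prologue: push r3 → mem[0xa0]=0x46, sp=0xa0
body[0] add  r3, r4, #46 → r3=0x8a
body[1] sub  r4, r3, r4 → r4=0x2e
body[2] mov  r4, r3 → r4=0x8a
body[3] sub  r3, r4, r1 → r3=0x0f
body[4] mov  r0, r1 → r0=0x7b
epilogue: pop r3=0x46, sp=0xa1
r0: caller-saved, written=True
r1: callee-saved, written=False
r4: caller-saved, written=True

SURVIVE = r1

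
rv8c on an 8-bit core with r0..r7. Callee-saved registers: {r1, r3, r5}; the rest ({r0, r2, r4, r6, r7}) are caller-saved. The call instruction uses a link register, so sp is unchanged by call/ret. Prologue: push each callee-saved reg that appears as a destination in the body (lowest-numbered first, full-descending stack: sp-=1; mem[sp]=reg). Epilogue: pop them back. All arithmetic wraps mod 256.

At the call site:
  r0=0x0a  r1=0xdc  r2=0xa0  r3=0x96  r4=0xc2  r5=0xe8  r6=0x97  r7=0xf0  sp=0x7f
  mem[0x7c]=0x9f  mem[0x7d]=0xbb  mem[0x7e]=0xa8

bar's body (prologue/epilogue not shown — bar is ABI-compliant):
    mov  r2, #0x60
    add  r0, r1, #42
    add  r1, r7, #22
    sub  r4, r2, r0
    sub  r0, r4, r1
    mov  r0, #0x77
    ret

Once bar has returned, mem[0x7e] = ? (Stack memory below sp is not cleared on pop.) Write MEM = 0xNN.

MEM = 0xdc

prologue: push r1 -> mem[0x7e]=0xdc, sp=0x7e
body[0] mov  r2, #0x60 -> r2=0x60
body[1] add  r0, r1, #42 -> r0=0x06
body[2] add  r1, r7, #22 -> r1=0x06
body[3] sub  r4, r2, r0 -> r4=0x5a
body[4] sub  r0, r4, r1 -> r0=0x54
body[5] mov  r0, #0x77 -> r0=0x77
epilogue: pop r1=0xdc, sp=0x7f
prologue pushed ['r1'] at ['0x7e']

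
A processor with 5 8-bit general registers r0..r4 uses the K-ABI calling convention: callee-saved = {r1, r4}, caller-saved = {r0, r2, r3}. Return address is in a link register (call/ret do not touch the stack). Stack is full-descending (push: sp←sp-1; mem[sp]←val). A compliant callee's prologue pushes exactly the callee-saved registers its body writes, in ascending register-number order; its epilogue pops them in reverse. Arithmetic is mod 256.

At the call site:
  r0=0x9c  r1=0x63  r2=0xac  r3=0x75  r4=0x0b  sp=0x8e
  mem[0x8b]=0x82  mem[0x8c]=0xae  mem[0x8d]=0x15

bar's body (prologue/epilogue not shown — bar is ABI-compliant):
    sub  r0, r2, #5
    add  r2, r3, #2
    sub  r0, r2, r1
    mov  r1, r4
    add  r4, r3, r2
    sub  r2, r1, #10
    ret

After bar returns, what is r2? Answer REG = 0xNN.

REG = 0x01

prologue: push r1 -> mem[0x8d]=0x63, sp=0x8d
prologue: push r4 -> mem[0x8c]=0x0b, sp=0x8c
body[0] sub  r0, r2, #5 -> r0=0xa7
body[1] add  r2, r3, #2 -> r2=0x77
body[2] sub  r0, r2, r1 -> r0=0x14
body[3] mov  r1, r4 -> r1=0x0b
body[4] add  r4, r3, r2 -> r4=0xec
body[5] sub  r2, r1, #10 -> r2=0x01
epilogue: pop r4=0x0b, sp=0x8d
epilogue: pop r1=0x63, sp=0x8e
r2 is caller-saved -> body value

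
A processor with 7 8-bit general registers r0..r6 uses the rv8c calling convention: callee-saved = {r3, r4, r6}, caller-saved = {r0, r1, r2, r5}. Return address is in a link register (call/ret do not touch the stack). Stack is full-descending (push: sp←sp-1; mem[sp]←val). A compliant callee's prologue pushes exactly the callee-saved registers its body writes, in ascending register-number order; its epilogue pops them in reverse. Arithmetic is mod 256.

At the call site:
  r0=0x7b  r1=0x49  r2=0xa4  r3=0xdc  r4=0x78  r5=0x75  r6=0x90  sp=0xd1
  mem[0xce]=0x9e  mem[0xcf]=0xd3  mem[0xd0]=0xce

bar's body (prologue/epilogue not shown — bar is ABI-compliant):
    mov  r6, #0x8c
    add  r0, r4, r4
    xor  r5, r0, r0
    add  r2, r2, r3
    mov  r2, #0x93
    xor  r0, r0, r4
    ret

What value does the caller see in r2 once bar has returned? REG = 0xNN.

REG = 0x93

prologue: push r6 -> mem[0xd0]=0x90, sp=0xd0
body[0] mov  r6, #0x8c -> r6=0x8c
body[1] add  r0, r4, r4 -> r0=0xf0
body[2] xor  r5, r0, r0 -> r5=0x00
body[3] add  r2, r2, r3 -> r2=0x80
body[4] mov  r2, #0x93 -> r2=0x93
body[5] xor  r0, r0, r4 -> r0=0x88
epilogue: pop r6=0x90, sp=0xd1
r2 is caller-saved -> body value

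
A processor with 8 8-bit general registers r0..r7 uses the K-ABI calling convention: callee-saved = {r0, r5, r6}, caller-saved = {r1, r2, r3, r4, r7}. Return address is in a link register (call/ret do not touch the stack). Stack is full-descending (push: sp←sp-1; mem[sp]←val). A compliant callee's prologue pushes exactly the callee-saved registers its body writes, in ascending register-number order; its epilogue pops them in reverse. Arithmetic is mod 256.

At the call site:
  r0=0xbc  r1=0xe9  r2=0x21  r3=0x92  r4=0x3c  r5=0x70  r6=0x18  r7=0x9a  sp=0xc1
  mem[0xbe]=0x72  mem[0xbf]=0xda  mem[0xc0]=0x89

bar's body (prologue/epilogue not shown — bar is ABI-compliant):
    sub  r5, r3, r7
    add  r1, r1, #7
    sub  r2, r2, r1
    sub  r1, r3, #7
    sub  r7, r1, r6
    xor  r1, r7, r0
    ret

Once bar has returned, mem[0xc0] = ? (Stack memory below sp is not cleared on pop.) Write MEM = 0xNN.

MEM = 0x70

prologue: push r5 -> mem[0xc0]=0x70, sp=0xc0
body[0] sub  r5, r3, r7 -> r5=0xf8
body[1] add  r1, r1, #7 -> r1=0xf0
body[2] sub  r2, r2, r1 -> r2=0x31
body[3] sub  r1, r3, #7 -> r1=0x8b
body[4] sub  r7, r1, r6 -> r7=0x73
body[5] xor  r1, r7, r0 -> r1=0xcf
epilogue: pop r5=0x70, sp=0xc1
prologue pushed ['r5'] at ['0xc0']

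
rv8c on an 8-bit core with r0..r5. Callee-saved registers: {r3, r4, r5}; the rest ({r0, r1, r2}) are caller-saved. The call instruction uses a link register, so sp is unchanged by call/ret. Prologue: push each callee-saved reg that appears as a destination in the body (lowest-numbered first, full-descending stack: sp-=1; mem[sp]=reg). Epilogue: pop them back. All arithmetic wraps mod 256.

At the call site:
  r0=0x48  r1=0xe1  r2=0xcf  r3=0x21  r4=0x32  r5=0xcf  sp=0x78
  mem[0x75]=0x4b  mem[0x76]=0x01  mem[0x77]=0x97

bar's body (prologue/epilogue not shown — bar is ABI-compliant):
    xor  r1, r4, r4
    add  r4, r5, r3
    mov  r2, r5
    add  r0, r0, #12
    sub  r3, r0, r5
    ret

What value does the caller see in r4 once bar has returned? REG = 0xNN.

REG = 0x32

prologue: push r3 → mem[0x77]=0x21, sp=0x77
prologue: push r4 → mem[0x76]=0x32, sp=0x76
body[0] xor  r1, r4, r4 → r1=0x00
body[1] add  r4, r5, r3 → r4=0xf0
body[2] mov  r2, r5 → r2=0xcf
body[3] add  r0, r0, #12 → r0=0x54
body[4] sub  r3, r0, r5 → r3=0x85
epilogue: pop r4=0x32, sp=0x77
epilogue: pop r3=0x21, sp=0x78
r4 is callee-saved → restored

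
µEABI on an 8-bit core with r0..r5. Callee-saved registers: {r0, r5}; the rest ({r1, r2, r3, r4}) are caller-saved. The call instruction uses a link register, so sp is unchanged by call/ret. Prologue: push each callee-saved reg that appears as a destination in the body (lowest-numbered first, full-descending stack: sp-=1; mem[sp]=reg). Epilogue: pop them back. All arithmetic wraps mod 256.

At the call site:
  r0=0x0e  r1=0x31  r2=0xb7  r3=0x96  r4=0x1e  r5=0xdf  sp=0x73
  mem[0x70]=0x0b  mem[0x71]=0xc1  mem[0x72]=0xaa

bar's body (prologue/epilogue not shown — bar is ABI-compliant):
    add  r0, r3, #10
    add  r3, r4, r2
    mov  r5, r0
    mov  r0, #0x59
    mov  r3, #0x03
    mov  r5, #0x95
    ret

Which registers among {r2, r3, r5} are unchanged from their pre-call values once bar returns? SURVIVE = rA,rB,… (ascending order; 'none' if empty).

SURVIVE = r2,r5

prologue: push r0 -> mem[0x72]=0x0e, sp=0x72
prologue: push r5 -> mem[0x71]=0xdf, sp=0x71
body[0] add  r0, r3, #10 -> r0=0xa0
body[1] add  r3, r4, r2 -> r3=0xd5
body[2] mov  r5, r0 -> r5=0xa0
body[3] mov  r0, #0x59 -> r0=0x59
body[4] mov  r3, #0x03 -> r3=0x03
body[5] mov  r5, #0x95 -> r5=0x95
epilogue: pop r5=0xdf, sp=0x72
epilogue: pop r0=0x0e, sp=0x73
r2: caller-saved, written=False
r3: caller-saved, written=True
r5: callee-saved, written=True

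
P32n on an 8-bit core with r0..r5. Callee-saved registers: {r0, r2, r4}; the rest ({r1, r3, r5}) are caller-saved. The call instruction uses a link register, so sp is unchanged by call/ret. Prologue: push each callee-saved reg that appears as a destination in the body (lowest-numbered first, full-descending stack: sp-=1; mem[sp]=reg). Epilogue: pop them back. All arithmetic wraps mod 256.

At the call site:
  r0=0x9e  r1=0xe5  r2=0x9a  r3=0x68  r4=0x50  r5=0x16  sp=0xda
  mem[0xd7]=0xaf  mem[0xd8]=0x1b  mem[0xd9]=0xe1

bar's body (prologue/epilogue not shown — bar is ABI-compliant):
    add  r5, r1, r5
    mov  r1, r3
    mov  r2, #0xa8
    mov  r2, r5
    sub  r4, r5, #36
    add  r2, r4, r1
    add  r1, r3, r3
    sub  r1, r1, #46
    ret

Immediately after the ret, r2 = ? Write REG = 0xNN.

prologue: push r2 → mem[0xd9]=0x9a, sp=0xd9
prologue: push r4 → mem[0xd8]=0x50, sp=0xd8
body[0] add  r5, r1, r5 → r5=0xfb
body[1] mov  r1, r3 → r1=0x68
body[2] mov  r2, #0xa8 → r2=0xa8
body[3] mov  r2, r5 → r2=0xfb
body[4] sub  r4, r5, #36 → r4=0xd7
body[5] add  r2, r4, r1 → r2=0x3f
body[6] add  r1, r3, r3 → r1=0xd0
body[7] sub  r1, r1, #46 → r1=0xa2
epilogue: pop r4=0x50, sp=0xd9
epilogue: pop r2=0x9a, sp=0xda
r2 is callee-saved → restored

REG = 0x9a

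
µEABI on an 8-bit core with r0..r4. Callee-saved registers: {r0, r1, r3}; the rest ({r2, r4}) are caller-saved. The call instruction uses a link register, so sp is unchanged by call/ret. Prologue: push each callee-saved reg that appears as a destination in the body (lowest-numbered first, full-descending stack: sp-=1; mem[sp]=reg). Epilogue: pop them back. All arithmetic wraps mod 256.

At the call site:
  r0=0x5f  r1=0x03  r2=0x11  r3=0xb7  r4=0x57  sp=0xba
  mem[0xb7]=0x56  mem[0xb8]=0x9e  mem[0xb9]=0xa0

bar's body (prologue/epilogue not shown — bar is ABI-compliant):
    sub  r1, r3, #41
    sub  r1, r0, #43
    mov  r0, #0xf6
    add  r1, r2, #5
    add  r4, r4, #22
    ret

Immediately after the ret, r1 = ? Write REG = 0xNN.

prologue: push r0 → mem[0xb9]=0x5f, sp=0xb9
prologue: push r1 → mem[0xb8]=0x03, sp=0xb8
body[0] sub  r1, r3, #41 → r1=0x8e
body[1] sub  r1, r0, #43 → r1=0x34
body[2] mov  r0, #0xf6 → r0=0xf6
body[3] add  r1, r2, #5 → r1=0x16
body[4] add  r4, r4, #22 → r4=0x6d
epilogue: pop r1=0x03, sp=0xb9
epilogue: pop r0=0x5f, sp=0xba
r1 is callee-saved → restored

REG = 0x03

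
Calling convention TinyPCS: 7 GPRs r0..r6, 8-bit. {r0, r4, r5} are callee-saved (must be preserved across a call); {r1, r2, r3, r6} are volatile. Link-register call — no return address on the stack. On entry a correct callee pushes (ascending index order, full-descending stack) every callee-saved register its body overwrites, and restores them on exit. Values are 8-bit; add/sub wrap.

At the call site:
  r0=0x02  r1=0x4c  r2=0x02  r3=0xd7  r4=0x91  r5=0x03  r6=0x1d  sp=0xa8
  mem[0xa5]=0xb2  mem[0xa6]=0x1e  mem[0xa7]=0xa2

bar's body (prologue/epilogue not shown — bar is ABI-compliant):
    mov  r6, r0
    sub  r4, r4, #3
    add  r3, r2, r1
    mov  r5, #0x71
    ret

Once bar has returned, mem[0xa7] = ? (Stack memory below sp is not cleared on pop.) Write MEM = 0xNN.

prologue: push r4 → mem[0xa7]=0x91, sp=0xa7
prologue: push r5 → mem[0xa6]=0x03, sp=0xa6
body[0] mov  r6, r0 → r6=0x02
body[1] sub  r4, r4, #3 → r4=0x8e
body[2] add  r3, r2, r1 → r3=0x4e
body[3] mov  r5, #0x71 → r5=0x71
epilogue: pop r5=0x03, sp=0xa7
epilogue: pop r4=0x91, sp=0xa8
prologue pushed ['r4', 'r5'] at ['0xa7', '0xa6']

MEM = 0x91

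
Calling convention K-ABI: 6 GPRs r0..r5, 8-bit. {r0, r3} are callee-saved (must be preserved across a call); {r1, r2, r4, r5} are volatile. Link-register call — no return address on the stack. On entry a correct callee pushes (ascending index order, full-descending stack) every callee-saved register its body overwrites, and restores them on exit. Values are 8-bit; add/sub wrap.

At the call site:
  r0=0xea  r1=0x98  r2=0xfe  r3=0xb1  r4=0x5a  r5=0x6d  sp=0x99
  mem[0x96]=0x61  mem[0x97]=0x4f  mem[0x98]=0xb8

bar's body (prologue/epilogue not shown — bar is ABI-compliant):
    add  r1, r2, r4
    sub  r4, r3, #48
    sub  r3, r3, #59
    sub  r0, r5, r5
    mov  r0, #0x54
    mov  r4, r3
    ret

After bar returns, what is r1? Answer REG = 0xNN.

prologue: push r0 → mem[0x98]=0xea, sp=0x98
prologue: push r3 → mem[0x97]=0xb1, sp=0x97
body[0] add  r1, r2, r4 → r1=0x58
body[1] sub  r4, r3, #48 → r4=0x81
body[2] sub  r3, r3, #59 → r3=0x76
body[3] sub  r0, r5, r5 → r0=0x00
body[4] mov  r0, #0x54 → r0=0x54
body[5] mov  r4, r3 → r4=0x76
epilogue: pop r3=0xb1, sp=0x98
epilogue: pop r0=0xea, sp=0x99
r1 is caller-saved → body value

REG = 0x58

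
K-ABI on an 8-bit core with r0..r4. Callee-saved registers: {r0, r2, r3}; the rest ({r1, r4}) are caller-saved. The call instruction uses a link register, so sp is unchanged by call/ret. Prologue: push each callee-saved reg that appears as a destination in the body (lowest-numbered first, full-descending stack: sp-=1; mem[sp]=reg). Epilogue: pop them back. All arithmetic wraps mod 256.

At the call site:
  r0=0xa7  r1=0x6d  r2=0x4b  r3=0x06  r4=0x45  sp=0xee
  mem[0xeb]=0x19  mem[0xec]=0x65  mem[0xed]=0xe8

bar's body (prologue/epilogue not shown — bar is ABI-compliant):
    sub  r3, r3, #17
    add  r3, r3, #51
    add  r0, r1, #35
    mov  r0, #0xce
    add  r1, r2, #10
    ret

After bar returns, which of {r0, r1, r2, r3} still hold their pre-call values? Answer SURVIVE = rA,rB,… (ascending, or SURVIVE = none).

prologue: push r0 -> mem[0xed]=0xa7, sp=0xed
prologue: push r3 -> mem[0xec]=0x06, sp=0xec
body[0] sub  r3, r3, #17 -> r3=0xf5
body[1] add  r3, r3, #51 -> r3=0x28
body[2] add  r0, r1, #35 -> r0=0x90
body[3] mov  r0, #0xce -> r0=0xce
body[4] add  r1, r2, #10 -> r1=0x55
epilogue: pop r3=0x06, sp=0xed
epilogue: pop r0=0xa7, sp=0xee
r0: callee-saved, written=True
r1: caller-saved, written=True
r2: callee-saved, written=False
r3: callee-saved, written=True

SURVIVE = r0,r2,r3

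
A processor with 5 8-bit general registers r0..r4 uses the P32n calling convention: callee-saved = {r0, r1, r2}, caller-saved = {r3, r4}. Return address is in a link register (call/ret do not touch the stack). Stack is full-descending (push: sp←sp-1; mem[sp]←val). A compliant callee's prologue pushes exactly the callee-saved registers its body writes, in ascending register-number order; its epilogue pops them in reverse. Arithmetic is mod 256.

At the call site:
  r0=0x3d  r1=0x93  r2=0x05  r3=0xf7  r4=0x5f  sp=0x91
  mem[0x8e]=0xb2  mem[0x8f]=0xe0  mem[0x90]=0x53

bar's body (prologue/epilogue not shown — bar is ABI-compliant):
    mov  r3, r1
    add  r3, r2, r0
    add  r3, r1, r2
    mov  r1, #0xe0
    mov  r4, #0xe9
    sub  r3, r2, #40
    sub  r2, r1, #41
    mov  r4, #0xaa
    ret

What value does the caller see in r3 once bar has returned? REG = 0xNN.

prologue: push r1 → mem[0x90]=0x93, sp=0x90
prologue: push r2 → mem[0x8f]=0x05, sp=0x8f
body[0] mov  r3, r1 → r3=0x93
body[1] add  r3, r2, r0 → r3=0x42
body[2] add  r3, r1, r2 → r3=0x98
body[3] mov  r1, #0xe0 → r1=0xe0
body[4] mov  r4, #0xe9 → r4=0xe9
body[5] sub  r3, r2, #40 → r3=0xdd
body[6] sub  r2, r1, #41 → r2=0xb7
body[7] mov  r4, #0xaa → r4=0xaa
epilogue: pop r2=0x05, sp=0x90
epilogue: pop r1=0x93, sp=0x91
r3 is caller-saved → body value

REG = 0xdd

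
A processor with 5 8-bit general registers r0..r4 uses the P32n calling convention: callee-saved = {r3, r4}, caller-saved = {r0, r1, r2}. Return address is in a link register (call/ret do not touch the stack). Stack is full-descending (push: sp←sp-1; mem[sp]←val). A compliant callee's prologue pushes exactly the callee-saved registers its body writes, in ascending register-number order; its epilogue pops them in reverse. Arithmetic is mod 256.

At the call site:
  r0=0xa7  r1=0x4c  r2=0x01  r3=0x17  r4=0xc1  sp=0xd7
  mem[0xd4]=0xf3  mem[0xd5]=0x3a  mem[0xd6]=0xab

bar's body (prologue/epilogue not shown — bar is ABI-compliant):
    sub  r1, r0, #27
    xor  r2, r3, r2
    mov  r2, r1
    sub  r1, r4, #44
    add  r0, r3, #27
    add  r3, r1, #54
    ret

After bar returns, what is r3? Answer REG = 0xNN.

REG = 0x17

prologue: push r3 → mem[0xd6]=0x17, sp=0xd6
body[0] sub  r1, r0, #27 → r1=0x8c
body[1] xor  r2, r3, r2 → r2=0x16
body[2] mov  r2, r1 → r2=0x8c
body[3] sub  r1, r4, #44 → r1=0x95
body[4] add  r0, r3, #27 → r0=0x32
body[5] add  r3, r1, #54 → r3=0xcb
epilogue: pop r3=0x17, sp=0xd7
r3 is callee-saved → restored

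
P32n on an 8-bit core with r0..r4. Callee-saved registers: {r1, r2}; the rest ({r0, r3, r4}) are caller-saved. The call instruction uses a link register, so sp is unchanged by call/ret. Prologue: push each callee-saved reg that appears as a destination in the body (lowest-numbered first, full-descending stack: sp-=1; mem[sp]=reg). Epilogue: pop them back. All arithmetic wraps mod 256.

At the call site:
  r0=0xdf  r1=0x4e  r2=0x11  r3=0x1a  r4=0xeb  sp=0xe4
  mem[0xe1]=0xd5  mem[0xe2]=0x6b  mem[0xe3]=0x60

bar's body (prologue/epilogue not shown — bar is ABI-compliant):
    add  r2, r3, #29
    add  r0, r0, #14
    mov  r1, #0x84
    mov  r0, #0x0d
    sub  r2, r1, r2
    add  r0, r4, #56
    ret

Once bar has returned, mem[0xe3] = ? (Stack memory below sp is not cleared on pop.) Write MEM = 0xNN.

MEM = 0x4e

prologue: push r1 → mem[0xe3]=0x4e, sp=0xe3
prologue: push r2 → mem[0xe2]=0x11, sp=0xe2
body[0] add  r2, r3, #29 → r2=0x37
body[1] add  r0, r0, #14 → r0=0xed
body[2] mov  r1, #0x84 → r1=0x84
body[3] mov  r0, #0x0d → r0=0x0d
body[4] sub  r2, r1, r2 → r2=0x4d
body[5] add  r0, r4, #56 → r0=0x23
epilogue: pop r2=0x11, sp=0xe3
epilogue: pop r1=0x4e, sp=0xe4
prologue pushed ['r1', 'r2'] at ['0xe3', '0xe2']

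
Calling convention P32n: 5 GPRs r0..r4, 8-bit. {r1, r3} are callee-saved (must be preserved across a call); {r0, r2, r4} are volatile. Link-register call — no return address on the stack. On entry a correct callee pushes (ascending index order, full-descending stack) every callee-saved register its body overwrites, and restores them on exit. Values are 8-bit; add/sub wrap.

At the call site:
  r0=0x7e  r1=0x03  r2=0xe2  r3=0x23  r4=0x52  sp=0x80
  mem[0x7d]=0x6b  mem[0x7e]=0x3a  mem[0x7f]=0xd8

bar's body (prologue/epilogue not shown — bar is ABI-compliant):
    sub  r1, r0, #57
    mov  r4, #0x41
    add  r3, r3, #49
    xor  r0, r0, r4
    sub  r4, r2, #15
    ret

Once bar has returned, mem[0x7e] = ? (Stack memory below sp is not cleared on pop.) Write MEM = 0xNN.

prologue: push r1 -> mem[0x7f]=0x03, sp=0x7f
prologue: push r3 -> mem[0x7e]=0x23, sp=0x7e
body[0] sub  r1, r0, #57 -> r1=0x45
body[1] mov  r4, #0x41 -> r4=0x41
body[2] add  r3, r3, #49 -> r3=0x54
body[3] xor  r0, r0, r4 -> r0=0x3f
body[4] sub  r4, r2, #15 -> r4=0xd3
epilogue: pop r3=0x23, sp=0x7f
epilogue: pop r1=0x03, sp=0x80
prologue pushed ['r1', 'r3'] at ['0x7f', '0x7e']

MEM = 0x23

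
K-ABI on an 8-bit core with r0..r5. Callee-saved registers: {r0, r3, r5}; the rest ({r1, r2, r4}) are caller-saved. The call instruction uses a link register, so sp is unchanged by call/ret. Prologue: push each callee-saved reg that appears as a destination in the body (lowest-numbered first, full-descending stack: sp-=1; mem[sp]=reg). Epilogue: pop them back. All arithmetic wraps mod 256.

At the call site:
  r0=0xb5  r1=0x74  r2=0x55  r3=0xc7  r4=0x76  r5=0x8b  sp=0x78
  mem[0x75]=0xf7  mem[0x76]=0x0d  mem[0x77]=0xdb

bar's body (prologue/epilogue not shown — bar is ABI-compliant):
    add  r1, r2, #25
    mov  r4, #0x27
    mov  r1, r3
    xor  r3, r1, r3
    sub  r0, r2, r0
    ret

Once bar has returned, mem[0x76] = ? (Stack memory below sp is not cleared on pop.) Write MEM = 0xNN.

prologue: push r0 → mem[0x77]=0xb5, sp=0x77
prologue: push r3 → mem[0x76]=0xc7, sp=0x76
body[0] add  r1, r2, #25 → r1=0x6e
body[1] mov  r4, #0x27 → r4=0x27
body[2] mov  r1, r3 → r1=0xc7
body[3] xor  r3, r1, r3 → r3=0x00
body[4] sub  r0, r2, r0 → r0=0xa0
epilogue: pop r3=0xc7, sp=0x77
epilogue: pop r0=0xb5, sp=0x78
prologue pushed ['r0', 'r3'] at ['0x77', '0x76']

MEM = 0xc7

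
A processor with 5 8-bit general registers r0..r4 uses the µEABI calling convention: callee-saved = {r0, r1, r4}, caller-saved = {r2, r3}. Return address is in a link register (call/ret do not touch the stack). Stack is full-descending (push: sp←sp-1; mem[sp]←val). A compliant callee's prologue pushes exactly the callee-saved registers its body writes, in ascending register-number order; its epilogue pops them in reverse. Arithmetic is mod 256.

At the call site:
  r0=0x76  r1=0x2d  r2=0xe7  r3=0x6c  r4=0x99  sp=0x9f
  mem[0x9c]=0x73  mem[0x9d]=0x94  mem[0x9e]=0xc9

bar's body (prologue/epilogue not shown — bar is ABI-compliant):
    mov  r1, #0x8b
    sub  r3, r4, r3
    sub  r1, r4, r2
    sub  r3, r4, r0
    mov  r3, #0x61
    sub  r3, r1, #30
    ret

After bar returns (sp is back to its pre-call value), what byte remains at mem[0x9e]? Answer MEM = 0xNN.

prologue: push r1 -> mem[0x9e]=0x2d, sp=0x9e
body[0] mov  r1, #0x8b -> r1=0x8b
body[1] sub  r3, r4, r3 -> r3=0x2d
body[2] sub  r1, r4, r2 -> r1=0xb2
body[3] sub  r3, r4, r0 -> r3=0x23
body[4] mov  r3, #0x61 -> r3=0x61
body[5] sub  r3, r1, #30 -> r3=0x94
epilogue: pop r1=0x2d, sp=0x9f
prologue pushed ['r1'] at ['0x9e']

MEM = 0x2d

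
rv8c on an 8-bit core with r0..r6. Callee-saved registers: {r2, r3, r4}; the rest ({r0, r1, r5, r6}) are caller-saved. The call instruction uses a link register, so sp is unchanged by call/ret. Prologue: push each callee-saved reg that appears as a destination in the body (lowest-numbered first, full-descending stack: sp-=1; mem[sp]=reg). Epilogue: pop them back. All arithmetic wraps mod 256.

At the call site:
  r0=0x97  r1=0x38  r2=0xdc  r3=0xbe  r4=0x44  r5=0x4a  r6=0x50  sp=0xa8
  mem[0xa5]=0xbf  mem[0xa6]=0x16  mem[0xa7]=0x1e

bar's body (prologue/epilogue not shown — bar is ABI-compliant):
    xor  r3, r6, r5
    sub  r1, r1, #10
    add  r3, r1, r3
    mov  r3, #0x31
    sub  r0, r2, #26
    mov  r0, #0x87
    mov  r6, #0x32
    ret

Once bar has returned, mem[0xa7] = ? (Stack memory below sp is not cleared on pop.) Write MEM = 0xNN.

prologue: push r3 → mem[0xa7]=0xbe, sp=0xa7
body[0] xor  r3, r6, r5 → r3=0x1a
body[1] sub  r1, r1, #10 → r1=0x2e
body[2] add  r3, r1, r3 → r3=0x48
body[3] mov  r3, #0x31 → r3=0x31
body[4] sub  r0, r2, #26 → r0=0xc2
body[5] mov  r0, #0x87 → r0=0x87
body[6] mov  r6, #0x32 → r6=0x32
epilogue: pop r3=0xbe, sp=0xa8
prologue pushed ['r3'] at ['0xa7']

MEM = 0xbe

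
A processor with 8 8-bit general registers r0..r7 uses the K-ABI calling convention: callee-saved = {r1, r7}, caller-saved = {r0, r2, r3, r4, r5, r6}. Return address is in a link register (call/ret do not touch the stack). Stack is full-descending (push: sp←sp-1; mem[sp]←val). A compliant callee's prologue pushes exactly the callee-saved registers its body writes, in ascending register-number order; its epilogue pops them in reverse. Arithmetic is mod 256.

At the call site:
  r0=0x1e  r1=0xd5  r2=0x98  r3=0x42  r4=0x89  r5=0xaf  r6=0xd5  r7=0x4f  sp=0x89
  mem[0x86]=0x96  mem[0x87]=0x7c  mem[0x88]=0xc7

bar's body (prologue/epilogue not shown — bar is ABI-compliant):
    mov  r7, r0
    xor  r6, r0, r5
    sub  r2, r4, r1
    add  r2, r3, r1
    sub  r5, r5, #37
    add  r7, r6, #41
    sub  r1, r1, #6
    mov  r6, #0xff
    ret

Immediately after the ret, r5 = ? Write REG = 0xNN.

REG = 0x8a

prologue: push r1 -> mem[0x88]=0xd5, sp=0x88
prologue: push r7 -> mem[0x87]=0x4f, sp=0x87
body[0] mov  r7, r0 -> r7=0x1e
body[1] xor  r6, r0, r5 -> r6=0xb1
body[2] sub  r2, r4, r1 -> r2=0xb4
body[3] add  r2, r3, r1 -> r2=0x17
body[4] sub  r5, r5, #37 -> r5=0x8a
body[5] add  r7, r6, #41 -> r7=0xda
body[6] sub  r1, r1, #6 -> r1=0xcf
body[7] mov  r6, #0xff -> r6=0xff
epilogue: pop r7=0x4f, sp=0x88
epilogue: pop r1=0xd5, sp=0x89
r5 is caller-saved -> body value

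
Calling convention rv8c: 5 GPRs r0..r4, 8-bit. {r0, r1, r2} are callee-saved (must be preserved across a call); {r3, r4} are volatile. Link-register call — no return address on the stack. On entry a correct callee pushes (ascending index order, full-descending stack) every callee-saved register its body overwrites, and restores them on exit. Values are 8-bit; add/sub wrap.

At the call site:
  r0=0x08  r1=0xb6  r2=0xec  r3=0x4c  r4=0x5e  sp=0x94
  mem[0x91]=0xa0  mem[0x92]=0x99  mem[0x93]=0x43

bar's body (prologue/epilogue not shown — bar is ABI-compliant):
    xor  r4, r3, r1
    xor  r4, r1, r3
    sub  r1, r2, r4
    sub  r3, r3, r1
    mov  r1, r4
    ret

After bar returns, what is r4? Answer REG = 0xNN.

REG = 0xfa

prologue: push r1 -> mem[0x93]=0xb6, sp=0x93
body[0] xor  r4, r3, r1 -> r4=0xfa
body[1] xor  r4, r1, r3 -> r4=0xfa
body[2] sub  r1, r2, r4 -> r1=0xf2
body[3] sub  r3, r3, r1 -> r3=0x5a
body[4] mov  r1, r4 -> r1=0xfa
epilogue: pop r1=0xb6, sp=0x94
r4 is caller-saved -> body value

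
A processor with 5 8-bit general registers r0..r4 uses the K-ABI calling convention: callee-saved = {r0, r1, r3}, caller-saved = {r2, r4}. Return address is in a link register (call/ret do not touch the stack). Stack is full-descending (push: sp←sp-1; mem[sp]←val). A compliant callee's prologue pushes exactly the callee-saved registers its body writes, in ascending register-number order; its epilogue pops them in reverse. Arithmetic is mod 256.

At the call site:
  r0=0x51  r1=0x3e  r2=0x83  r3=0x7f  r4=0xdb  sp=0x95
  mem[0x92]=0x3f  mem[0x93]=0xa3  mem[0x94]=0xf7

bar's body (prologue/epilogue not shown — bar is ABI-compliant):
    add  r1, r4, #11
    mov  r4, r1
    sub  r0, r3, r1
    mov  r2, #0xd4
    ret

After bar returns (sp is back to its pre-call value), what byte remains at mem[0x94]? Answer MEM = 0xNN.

MEM = 0x51

prologue: push r0 → mem[0x94]=0x51, sp=0x94
prologue: push r1 → mem[0x93]=0x3e, sp=0x93
body[0] add  r1, r4, #11 → r1=0xe6
body[1] mov  r4, r1 → r4=0xe6
body[2] sub  r0, r3, r1 → r0=0x99
body[3] mov  r2, #0xd4 → r2=0xd4
epilogue: pop r1=0x3e, sp=0x94
epilogue: pop r0=0x51, sp=0x95
prologue pushed ['r0', 'r1'] at ['0x94', '0x93']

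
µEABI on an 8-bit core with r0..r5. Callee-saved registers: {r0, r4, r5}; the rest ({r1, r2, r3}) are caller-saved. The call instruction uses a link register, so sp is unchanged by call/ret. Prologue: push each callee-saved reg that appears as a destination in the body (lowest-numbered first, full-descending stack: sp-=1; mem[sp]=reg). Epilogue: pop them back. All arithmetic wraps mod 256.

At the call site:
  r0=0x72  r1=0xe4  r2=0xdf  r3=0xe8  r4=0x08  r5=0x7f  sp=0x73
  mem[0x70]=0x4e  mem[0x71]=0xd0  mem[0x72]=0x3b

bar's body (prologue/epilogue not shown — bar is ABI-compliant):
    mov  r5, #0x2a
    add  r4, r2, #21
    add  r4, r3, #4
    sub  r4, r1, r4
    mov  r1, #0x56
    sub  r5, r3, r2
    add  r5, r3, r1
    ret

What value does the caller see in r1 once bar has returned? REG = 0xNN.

REG = 0x56

prologue: push r4 -> mem[0x72]=0x08, sp=0x72
prologue: push r5 -> mem[0x71]=0x7f, sp=0x71
body[0] mov  r5, #0x2a -> r5=0x2a
body[1] add  r4, r2, #21 -> r4=0xf4
body[2] add  r4, r3, #4 -> r4=0xec
body[3] sub  r4, r1, r4 -> r4=0xf8
body[4] mov  r1, #0x56 -> r1=0x56
body[5] sub  r5, r3, r2 -> r5=0x09
body[6] add  r5, r3, r1 -> r5=0x3e
epilogue: pop r5=0x7f, sp=0x72
epilogue: pop r4=0x08, sp=0x73
r1 is caller-saved -> body value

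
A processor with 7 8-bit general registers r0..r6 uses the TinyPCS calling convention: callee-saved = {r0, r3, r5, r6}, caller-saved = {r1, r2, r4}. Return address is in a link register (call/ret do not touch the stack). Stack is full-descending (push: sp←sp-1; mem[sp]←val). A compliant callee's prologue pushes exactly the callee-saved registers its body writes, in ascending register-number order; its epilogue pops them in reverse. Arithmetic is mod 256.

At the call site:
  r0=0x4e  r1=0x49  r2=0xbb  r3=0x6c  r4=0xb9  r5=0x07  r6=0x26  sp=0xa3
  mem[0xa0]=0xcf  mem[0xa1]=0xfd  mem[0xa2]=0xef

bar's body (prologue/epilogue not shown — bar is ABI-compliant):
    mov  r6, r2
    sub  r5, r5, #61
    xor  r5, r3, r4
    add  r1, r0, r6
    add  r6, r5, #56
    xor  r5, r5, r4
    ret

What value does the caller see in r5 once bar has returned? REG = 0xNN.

REG = 0x07

prologue: push r5 -> mem[0xa2]=0x07, sp=0xa2
prologue: push r6 -> mem[0xa1]=0x26, sp=0xa1
body[0] mov  r6, r2 -> r6=0xbb
body[1] sub  r5, r5, #61 -> r5=0xca
body[2] xor  r5, r3, r4 -> r5=0xd5
body[3] add  r1, r0, r6 -> r1=0x09
body[4] add  r6, r5, #56 -> r6=0x0d
body[5] xor  r5, r5, r4 -> r5=0x6c
epilogue: pop r6=0x26, sp=0xa2
epilogue: pop r5=0x07, sp=0xa3
r5 is callee-saved -> restored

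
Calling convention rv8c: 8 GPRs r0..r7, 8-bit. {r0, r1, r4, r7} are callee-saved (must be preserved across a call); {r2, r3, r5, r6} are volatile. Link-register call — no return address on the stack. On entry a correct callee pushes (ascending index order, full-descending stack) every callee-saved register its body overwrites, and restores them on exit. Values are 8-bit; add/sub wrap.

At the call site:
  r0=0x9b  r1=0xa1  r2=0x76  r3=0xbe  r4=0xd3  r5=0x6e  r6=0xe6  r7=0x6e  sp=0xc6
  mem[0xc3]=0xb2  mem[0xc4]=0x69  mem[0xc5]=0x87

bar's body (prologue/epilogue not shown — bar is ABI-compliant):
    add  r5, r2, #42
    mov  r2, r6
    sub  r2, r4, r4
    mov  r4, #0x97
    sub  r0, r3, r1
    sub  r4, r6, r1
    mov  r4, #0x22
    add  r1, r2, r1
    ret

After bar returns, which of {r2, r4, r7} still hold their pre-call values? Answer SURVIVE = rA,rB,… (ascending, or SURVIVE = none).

SURVIVE = r4,r7

prologue: push r0 -> mem[0xc5]=0x9b, sp=0xc5
prologue: push r1 -> mem[0xc4]=0xa1, sp=0xc4
prologue: push r4 -> mem[0xc3]=0xd3, sp=0xc3
body[0] add  r5, r2, #42 -> r5=0xa0
body[1] mov  r2, r6 -> r2=0xe6
body[2] sub  r2, r4, r4 -> r2=0x00
body[3] mov  r4, #0x97 -> r4=0x97
body[4] sub  r0, r3, r1 -> r0=0x1d
body[5] sub  r4, r6, r1 -> r4=0x45
body[6] mov  r4, #0x22 -> r4=0x22
body[7] add  r1, r2, r1 -> r1=0xa1
epilogue: pop r4=0xd3, sp=0xc4
epilogue: pop r1=0xa1, sp=0xc5
epilogue: pop r0=0x9b, sp=0xc6
r2: caller-saved, written=True
r4: callee-saved, written=True
r7: callee-saved, written=False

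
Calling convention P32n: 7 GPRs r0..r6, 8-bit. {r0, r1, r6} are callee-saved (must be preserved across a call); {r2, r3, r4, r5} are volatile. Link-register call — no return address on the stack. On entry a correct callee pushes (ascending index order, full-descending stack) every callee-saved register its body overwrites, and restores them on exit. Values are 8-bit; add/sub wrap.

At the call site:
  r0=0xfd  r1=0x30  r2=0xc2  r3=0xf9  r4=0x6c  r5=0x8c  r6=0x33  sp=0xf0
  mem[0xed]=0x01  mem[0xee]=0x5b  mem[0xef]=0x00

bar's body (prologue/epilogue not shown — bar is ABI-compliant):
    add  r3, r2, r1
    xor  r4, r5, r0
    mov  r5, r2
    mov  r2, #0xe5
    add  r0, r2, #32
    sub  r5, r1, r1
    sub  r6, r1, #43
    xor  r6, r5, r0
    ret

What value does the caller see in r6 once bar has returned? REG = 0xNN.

prologue: push r0 -> mem[0xef]=0xfd, sp=0xef
prologue: push r6 -> mem[0xee]=0x33, sp=0xee
body[0] add  r3, r2, r1 -> r3=0xf2
body[1] xor  r4, r5, r0 -> r4=0x71
body[2] mov  r5, r2 -> r5=0xc2
body[3] mov  r2, #0xe5 -> r2=0xe5
body[4] add  r0, r2, #32 -> r0=0x05
body[5] sub  r5, r1, r1 -> r5=0x00
body[6] sub  r6, r1, #43 -> r6=0x05
body[7] xor  r6, r5, r0 -> r6=0x05
epilogue: pop r6=0x33, sp=0xef
epilogue: pop r0=0xfd, sp=0xf0
r6 is callee-saved -> restored

REG = 0x33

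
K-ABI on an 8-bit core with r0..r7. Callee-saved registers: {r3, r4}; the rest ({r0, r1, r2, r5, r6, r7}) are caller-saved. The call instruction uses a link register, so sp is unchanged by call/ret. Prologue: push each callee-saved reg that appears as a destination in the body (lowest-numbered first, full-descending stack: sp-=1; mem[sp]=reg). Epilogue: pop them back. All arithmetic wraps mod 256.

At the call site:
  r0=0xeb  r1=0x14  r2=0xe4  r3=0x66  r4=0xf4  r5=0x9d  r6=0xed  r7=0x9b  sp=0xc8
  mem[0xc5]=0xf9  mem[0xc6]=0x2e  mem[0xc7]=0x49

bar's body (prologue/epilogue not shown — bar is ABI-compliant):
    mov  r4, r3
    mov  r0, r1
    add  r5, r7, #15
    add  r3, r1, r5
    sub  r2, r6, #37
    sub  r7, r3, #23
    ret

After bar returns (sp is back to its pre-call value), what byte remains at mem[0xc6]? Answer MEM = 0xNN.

prologue: push r3 → mem[0xc7]=0x66, sp=0xc7
prologue: push r4 → mem[0xc6]=0xf4, sp=0xc6
body[0] mov  r4, r3 → r4=0x66
body[1] mov  r0, r1 → r0=0x14
body[2] add  r5, r7, #15 → r5=0xaa
body[3] add  r3, r1, r5 → r3=0xbe
body[4] sub  r2, r6, #37 → r2=0xc8
body[5] sub  r7, r3, #23 → r7=0xa7
epilogue: pop r4=0xf4, sp=0xc7
epilogue: pop r3=0x66, sp=0xc8
prologue pushed ['r3', 'r4'] at ['0xc7', '0xc6']

MEM = 0xf4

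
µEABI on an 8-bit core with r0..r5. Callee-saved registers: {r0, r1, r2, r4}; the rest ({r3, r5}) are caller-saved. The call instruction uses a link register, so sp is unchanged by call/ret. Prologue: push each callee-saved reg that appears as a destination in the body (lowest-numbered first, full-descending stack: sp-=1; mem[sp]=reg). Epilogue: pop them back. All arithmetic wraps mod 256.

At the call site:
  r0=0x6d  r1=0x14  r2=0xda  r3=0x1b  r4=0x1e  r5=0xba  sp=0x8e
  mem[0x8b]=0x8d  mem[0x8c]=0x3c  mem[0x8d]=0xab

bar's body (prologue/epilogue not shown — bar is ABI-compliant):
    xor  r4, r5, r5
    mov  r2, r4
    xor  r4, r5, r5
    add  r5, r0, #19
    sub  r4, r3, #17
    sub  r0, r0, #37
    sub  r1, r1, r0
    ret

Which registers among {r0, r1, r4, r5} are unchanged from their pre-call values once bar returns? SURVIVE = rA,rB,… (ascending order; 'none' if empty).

SURVIVE = r0,r1,r4

prologue: push r0 -> mem[0x8d]=0x6d, sp=0x8d
prologue: push r1 -> mem[0x8c]=0x14, sp=0x8c
prologue: push r2 -> mem[0x8b]=0xda, sp=0x8b
prologue: push r4 -> mem[0x8a]=0x1e, sp=0x8a
body[0] xor  r4, r5, r5 -> r4=0x00
body[1] mov  r2, r4 -> r2=0x00
body[2] xor  r4, r5, r5 -> r4=0x00
body[3] add  r5, r0, #19 -> r5=0x80
body[4] sub  r4, r3, #17 -> r4=0x0a
body[5] sub  r0, r0, #37 -> r0=0x48
body[6] sub  r1, r1, r0 -> r1=0xcc
epilogue: pop r4=0x1e, sp=0x8b
epilogue: pop r2=0xda, sp=0x8c
epilogue: pop r1=0x14, sp=0x8d
epilogue: pop r0=0x6d, sp=0x8e
r0: callee-saved, written=True
r1: callee-saved, written=True
r4: callee-saved, written=True
r5: caller-saved, written=True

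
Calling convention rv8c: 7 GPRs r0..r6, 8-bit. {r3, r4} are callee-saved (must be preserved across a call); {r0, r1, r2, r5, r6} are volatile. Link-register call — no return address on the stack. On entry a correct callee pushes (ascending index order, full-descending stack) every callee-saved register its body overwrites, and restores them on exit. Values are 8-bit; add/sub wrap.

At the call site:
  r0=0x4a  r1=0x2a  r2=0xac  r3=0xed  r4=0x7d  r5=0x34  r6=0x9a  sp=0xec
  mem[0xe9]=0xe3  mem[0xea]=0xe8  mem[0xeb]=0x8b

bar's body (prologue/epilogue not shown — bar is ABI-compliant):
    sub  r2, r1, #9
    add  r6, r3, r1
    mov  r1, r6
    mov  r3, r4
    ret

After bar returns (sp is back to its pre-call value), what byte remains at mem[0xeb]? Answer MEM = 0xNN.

prologue: push r3 → mem[0xeb]=0xed, sp=0xeb
body[0] sub  r2, r1, #9 → r2=0x21
body[1] add  r6, r3, r1 → r6=0x17
body[2] mov  r1, r6 → r1=0x17
body[3] mov  r3, r4 → r3=0x7d
epilogue: pop r3=0xed, sp=0xec
prologue pushed ['r3'] at ['0xeb']

MEM = 0xed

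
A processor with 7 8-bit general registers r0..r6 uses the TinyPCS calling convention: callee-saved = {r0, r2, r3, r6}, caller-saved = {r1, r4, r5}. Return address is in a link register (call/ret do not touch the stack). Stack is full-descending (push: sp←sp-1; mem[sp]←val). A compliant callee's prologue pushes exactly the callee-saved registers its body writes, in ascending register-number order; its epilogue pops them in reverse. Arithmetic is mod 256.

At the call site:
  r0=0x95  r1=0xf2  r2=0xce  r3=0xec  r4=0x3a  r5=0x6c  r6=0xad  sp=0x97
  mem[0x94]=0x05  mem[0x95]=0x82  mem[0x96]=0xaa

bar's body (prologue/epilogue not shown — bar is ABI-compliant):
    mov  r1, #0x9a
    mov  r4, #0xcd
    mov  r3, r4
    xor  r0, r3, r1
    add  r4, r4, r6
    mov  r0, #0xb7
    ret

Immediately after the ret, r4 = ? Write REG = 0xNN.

REG = 0x7a

prologue: push r0 → mem[0x96]=0x95, sp=0x96
prologue: push r3 → mem[0x95]=0xec, sp=0x95
body[0] mov  r1, #0x9a → r1=0x9a
body[1] mov  r4, #0xcd → r4=0xcd
body[2] mov  r3, r4 → r3=0xcd
body[3] xor  r0, r3, r1 → r0=0x57
body[4] add  r4, r4, r6 → r4=0x7a
body[5] mov  r0, #0xb7 → r0=0xb7
epilogue: pop r3=0xec, sp=0x96
epilogue: pop r0=0x95, sp=0x97
r4 is caller-saved → body value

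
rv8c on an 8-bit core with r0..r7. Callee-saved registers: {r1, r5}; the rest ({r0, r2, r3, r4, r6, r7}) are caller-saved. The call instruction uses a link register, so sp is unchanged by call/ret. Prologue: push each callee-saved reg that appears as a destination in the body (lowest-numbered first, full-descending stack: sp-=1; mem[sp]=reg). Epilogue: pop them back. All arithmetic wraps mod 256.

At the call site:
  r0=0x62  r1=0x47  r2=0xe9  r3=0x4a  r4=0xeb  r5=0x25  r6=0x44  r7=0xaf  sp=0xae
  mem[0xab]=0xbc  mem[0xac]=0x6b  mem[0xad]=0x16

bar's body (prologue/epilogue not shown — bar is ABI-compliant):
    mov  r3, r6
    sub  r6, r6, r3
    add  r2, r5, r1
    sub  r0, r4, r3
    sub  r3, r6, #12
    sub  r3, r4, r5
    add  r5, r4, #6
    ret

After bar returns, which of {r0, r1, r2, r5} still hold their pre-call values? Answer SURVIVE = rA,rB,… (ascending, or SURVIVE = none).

SURVIVE = r1,r5

prologue: push r5 → mem[0xad]=0x25, sp=0xad
body[0] mov  r3, r6 → r3=0x44
body[1] sub  r6, r6, r3 → r6=0x00
body[2] add  r2, r5, r1 → r2=0x6c
body[3] sub  r0, r4, r3 → r0=0xa7
body[4] sub  r3, r6, #12 → r3=0xf4
body[5] sub  r3, r4, r5 → r3=0xc6
body[6] add  r5, r4, #6 → r5=0xf1
epilogue: pop r5=0x25, sp=0xae
r0: caller-saved, written=True
r1: callee-saved, written=False
r2: caller-saved, written=True
r5: callee-saved, written=True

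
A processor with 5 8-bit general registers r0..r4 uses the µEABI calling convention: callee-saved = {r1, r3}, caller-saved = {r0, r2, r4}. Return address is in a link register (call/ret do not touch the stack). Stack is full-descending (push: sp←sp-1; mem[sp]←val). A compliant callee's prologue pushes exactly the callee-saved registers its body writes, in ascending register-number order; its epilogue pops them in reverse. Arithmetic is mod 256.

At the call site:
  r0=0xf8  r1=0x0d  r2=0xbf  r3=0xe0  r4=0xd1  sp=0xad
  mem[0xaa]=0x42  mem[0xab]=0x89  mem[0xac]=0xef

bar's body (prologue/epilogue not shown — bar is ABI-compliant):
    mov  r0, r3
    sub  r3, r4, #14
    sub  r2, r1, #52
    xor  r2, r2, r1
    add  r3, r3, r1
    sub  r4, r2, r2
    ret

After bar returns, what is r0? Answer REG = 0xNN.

REG = 0xe0

prologue: push r3 → mem[0xac]=0xe0, sp=0xac
body[0] mov  r0, r3 → r0=0xe0
body[1] sub  r3, r4, #14 → r3=0xc3
body[2] sub  r2, r1, #52 → r2=0xd9
body[3] xor  r2, r2, r1 → r2=0xd4
body[4] add  r3, r3, r1 → r3=0xd0
body[5] sub  r4, r2, r2 → r4=0x00
epilogue: pop r3=0xe0, sp=0xad
r0 is caller-saved → body value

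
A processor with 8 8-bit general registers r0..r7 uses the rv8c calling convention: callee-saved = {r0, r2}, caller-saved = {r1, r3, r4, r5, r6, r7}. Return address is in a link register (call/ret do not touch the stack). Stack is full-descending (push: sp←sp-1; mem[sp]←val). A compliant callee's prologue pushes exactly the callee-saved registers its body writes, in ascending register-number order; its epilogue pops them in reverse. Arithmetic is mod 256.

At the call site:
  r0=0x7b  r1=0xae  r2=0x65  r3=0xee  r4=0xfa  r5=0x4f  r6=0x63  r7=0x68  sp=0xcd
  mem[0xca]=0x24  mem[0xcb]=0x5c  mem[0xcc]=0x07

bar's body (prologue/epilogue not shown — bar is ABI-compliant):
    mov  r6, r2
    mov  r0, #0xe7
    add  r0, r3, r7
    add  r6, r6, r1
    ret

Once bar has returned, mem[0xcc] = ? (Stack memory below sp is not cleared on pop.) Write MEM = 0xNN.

prologue: push r0 → mem[0xcc]=0x7b, sp=0xcc
body[0] mov  r6, r2 → r6=0x65
body[1] mov  r0, #0xe7 → r0=0xe7
body[2] add  r0, r3, r7 → r0=0x56
body[3] add  r6, r6, r1 → r6=0x13
epilogue: pop r0=0x7b, sp=0xcd
prologue pushed ['r0'] at ['0xcc']

MEM = 0x7b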